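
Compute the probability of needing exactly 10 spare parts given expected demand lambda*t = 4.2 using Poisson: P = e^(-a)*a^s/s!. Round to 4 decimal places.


a = 4.2, s = 10
e^(-a) = e^(-4.2) = 0.015
a^s = 4.2^10 = 1708019.8122
s! = 3628800
P = 0.015 * 1708019.8122 / 3628800
P = 0.0071

0.0071


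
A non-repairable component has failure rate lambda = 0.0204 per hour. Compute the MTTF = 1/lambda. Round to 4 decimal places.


lambda = 0.0204
MTTF = 1 / 0.0204
MTTF = 49.0196

49.0196


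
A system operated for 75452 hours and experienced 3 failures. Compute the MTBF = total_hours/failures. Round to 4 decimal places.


total_hours = 75452
failures = 3
MTBF = 75452 / 3
MTBF = 25150.6667

25150.6667


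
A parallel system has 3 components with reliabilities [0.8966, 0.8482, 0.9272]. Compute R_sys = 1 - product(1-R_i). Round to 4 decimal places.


Components: [0.8966, 0.8482, 0.9272]
(1 - 0.8966) = 0.1034, running product = 0.1034
(1 - 0.8482) = 0.1518, running product = 0.0157
(1 - 0.9272) = 0.0728, running product = 0.0011
Product of (1-R_i) = 0.0011
R_sys = 1 - 0.0011 = 0.9989

0.9989


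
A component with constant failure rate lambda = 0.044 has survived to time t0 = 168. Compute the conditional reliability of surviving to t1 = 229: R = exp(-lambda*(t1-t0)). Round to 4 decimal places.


lambda = 0.044
t0 = 168, t1 = 229
t1 - t0 = 61
lambda * (t1-t0) = 0.044 * 61 = 2.684
R = exp(-2.684)
R = 0.0683

0.0683


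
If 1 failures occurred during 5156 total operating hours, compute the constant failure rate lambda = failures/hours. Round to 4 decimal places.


failures = 1
total_hours = 5156
lambda = 1 / 5156
lambda = 0.0002

0.0002


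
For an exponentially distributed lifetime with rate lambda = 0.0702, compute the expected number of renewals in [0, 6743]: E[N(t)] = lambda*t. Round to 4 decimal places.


lambda = 0.0702
t = 6743
E[N(t)] = lambda * t
E[N(t)] = 0.0702 * 6743
E[N(t)] = 473.3586

473.3586


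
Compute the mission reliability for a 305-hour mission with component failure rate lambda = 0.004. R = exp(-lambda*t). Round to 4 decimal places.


lambda = 0.004
mission_time = 305
lambda * t = 0.004 * 305 = 1.22
R = exp(-1.22)
R = 0.2952

0.2952


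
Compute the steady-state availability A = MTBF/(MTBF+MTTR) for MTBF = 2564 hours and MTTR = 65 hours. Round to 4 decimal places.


MTBF = 2564
MTTR = 65
MTBF + MTTR = 2629
A = 2564 / 2629
A = 0.9753

0.9753


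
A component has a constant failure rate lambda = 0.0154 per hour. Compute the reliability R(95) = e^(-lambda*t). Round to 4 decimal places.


lambda = 0.0154
t = 95
lambda * t = 1.463
R(t) = e^(-1.463)
R(t) = 0.2315

0.2315


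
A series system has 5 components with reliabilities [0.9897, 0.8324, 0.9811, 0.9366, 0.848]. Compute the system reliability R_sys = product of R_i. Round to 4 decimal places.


Components: [0.9897, 0.8324, 0.9811, 0.9366, 0.848]
After component 1 (R=0.9897): product = 0.9897
After component 2 (R=0.8324): product = 0.8238
After component 3 (R=0.9811): product = 0.8083
After component 4 (R=0.9366): product = 0.757
After component 5 (R=0.848): product = 0.6419
R_sys = 0.6419

0.6419


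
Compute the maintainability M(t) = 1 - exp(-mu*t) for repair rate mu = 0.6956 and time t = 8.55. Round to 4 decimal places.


mu = 0.6956, t = 8.55
mu * t = 0.6956 * 8.55 = 5.9474
exp(-5.9474) = 0.0026
M(t) = 1 - 0.0026
M(t) = 0.9974

0.9974


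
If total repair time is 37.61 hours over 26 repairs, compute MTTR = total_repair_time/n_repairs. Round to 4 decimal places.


total_repair_time = 37.61
n_repairs = 26
MTTR = 37.61 / 26
MTTR = 1.4465

1.4465


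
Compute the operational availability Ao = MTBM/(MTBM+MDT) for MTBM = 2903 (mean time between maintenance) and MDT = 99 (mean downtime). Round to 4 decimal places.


MTBM = 2903
MDT = 99
MTBM + MDT = 3002
Ao = 2903 / 3002
Ao = 0.967

0.967


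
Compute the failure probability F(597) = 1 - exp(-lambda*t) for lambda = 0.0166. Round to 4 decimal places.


lambda = 0.0166, t = 597
lambda * t = 9.9102
exp(-9.9102) = 0.0
F(t) = 1 - 0.0
F(t) = 1.0

1.0


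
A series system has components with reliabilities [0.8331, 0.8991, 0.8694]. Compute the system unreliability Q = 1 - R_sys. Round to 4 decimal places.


Components: [0.8331, 0.8991, 0.8694]
After component 1: product = 0.8331
After component 2: product = 0.749
After component 3: product = 0.6512
R_sys = 0.6512
Q = 1 - 0.6512 = 0.3488

0.3488


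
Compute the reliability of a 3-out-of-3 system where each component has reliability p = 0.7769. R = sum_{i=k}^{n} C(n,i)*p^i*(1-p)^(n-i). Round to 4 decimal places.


k = 3, n = 3, p = 0.7769
i=3: C(3,3)=1 * 0.7769^3 * 0.2231^0 = 0.4689
R = sum of terms = 0.4689

0.4689


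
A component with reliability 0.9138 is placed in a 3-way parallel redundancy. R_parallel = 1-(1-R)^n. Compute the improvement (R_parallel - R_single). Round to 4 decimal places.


R_single = 0.9138, n = 3
1 - R_single = 0.0862
(1 - R_single)^n = 0.0862^3 = 0.0006
R_parallel = 1 - 0.0006 = 0.9994
Improvement = 0.9994 - 0.9138
Improvement = 0.0856

0.0856


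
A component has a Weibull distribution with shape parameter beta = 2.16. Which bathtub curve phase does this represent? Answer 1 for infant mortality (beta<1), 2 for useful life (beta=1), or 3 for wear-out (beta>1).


beta = 2.16
Compare beta to 1:
beta < 1 => infant mortality (phase 1)
beta = 1 => useful life (phase 2)
beta > 1 => wear-out (phase 3)
Since beta = 2.16, this is wear-out (increasing failure rate)
Phase = 3

3


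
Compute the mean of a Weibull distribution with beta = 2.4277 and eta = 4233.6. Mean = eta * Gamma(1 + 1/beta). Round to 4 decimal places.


beta = 2.4277, eta = 4233.6
1/beta = 0.4119
1 + 1/beta = 1.4119
Gamma(1.4119) = 0.8867
Mean = 4233.6 * 0.8867
Mean = 3753.8464

3753.8464


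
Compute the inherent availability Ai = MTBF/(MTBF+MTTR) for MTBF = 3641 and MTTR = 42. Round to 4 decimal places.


MTBF = 3641
MTTR = 42
MTBF + MTTR = 3683
Ai = 3641 / 3683
Ai = 0.9886

0.9886


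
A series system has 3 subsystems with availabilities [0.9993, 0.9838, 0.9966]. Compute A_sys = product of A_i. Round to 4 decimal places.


Subsystems: [0.9993, 0.9838, 0.9966]
After subsystem 1 (A=0.9993): product = 0.9993
After subsystem 2 (A=0.9838): product = 0.9831
After subsystem 3 (A=0.9966): product = 0.9798
A_sys = 0.9798

0.9798


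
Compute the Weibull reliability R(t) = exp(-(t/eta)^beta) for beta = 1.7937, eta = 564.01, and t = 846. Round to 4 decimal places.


beta = 1.7937, eta = 564.01, t = 846
t/eta = 846 / 564.01 = 1.5
(t/eta)^beta = 1.5^1.7937 = 2.0694
R(t) = exp(-2.0694)
R(t) = 0.1263

0.1263


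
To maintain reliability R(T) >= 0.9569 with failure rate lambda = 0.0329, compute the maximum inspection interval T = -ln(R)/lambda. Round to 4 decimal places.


R_target = 0.9569
lambda = 0.0329
-ln(0.9569) = 0.0441
T = 0.0441 / 0.0329
T = 1.3391

1.3391


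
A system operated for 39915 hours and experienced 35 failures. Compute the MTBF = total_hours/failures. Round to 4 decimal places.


total_hours = 39915
failures = 35
MTBF = 39915 / 35
MTBF = 1140.4286

1140.4286


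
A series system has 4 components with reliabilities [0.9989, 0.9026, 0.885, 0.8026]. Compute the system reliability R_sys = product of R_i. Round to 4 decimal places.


Components: [0.9989, 0.9026, 0.885, 0.8026]
After component 1 (R=0.9989): product = 0.9989
After component 2 (R=0.9026): product = 0.9016
After component 3 (R=0.885): product = 0.7979
After component 4 (R=0.8026): product = 0.6404
R_sys = 0.6404

0.6404


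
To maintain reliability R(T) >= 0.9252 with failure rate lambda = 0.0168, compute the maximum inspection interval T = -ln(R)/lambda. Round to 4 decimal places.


R_target = 0.9252
lambda = 0.0168
-ln(0.9252) = 0.0777
T = 0.0777 / 0.0168
T = 4.6277

4.6277


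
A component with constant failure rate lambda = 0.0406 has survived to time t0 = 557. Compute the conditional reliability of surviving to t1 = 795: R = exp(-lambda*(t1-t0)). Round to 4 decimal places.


lambda = 0.0406
t0 = 557, t1 = 795
t1 - t0 = 238
lambda * (t1-t0) = 0.0406 * 238 = 9.6628
R = exp(-9.6628)
R = 0.0001

0.0001


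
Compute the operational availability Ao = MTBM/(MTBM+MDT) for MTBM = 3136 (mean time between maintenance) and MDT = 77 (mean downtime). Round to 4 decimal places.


MTBM = 3136
MDT = 77
MTBM + MDT = 3213
Ao = 3136 / 3213
Ao = 0.976

0.976


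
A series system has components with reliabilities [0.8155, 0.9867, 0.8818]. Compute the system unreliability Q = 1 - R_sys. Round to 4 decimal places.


Components: [0.8155, 0.9867, 0.8818]
After component 1: product = 0.8155
After component 2: product = 0.8047
After component 3: product = 0.7095
R_sys = 0.7095
Q = 1 - 0.7095 = 0.2905

0.2905


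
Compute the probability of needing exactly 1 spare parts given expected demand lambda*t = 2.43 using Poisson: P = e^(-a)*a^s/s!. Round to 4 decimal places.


a = 2.43, s = 1
e^(-a) = e^(-2.43) = 0.088
a^s = 2.43^1 = 2.43
s! = 1
P = 0.088 * 2.43 / 1
P = 0.2139

0.2139


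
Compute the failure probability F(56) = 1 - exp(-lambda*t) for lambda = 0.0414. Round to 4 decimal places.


lambda = 0.0414, t = 56
lambda * t = 2.3184
exp(-2.3184) = 0.0984
F(t) = 1 - 0.0984
F(t) = 0.9016

0.9016


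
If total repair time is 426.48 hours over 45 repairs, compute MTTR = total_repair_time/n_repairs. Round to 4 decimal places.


total_repair_time = 426.48
n_repairs = 45
MTTR = 426.48 / 45
MTTR = 9.4773

9.4773


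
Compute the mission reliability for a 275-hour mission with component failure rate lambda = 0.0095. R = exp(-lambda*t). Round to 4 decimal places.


lambda = 0.0095
mission_time = 275
lambda * t = 0.0095 * 275 = 2.6125
R = exp(-2.6125)
R = 0.0734

0.0734


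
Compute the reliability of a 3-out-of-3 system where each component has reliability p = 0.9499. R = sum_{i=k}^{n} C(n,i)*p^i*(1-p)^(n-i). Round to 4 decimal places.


k = 3, n = 3, p = 0.9499
i=3: C(3,3)=1 * 0.9499^3 * 0.0501^0 = 0.8571
R = sum of terms = 0.8571

0.8571


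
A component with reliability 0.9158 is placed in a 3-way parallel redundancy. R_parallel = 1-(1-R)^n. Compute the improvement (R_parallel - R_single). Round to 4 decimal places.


R_single = 0.9158, n = 3
1 - R_single = 0.0842
(1 - R_single)^n = 0.0842^3 = 0.0006
R_parallel = 1 - 0.0006 = 0.9994
Improvement = 0.9994 - 0.9158
Improvement = 0.0836

0.0836


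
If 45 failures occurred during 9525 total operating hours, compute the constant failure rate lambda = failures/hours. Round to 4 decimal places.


failures = 45
total_hours = 9525
lambda = 45 / 9525
lambda = 0.0047

0.0047


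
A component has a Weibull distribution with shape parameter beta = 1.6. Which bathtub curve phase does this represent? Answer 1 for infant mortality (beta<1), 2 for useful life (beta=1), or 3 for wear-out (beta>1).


beta = 1.6
Compare beta to 1:
beta < 1 => infant mortality (phase 1)
beta = 1 => useful life (phase 2)
beta > 1 => wear-out (phase 3)
Since beta = 1.6, this is wear-out (increasing failure rate)
Phase = 3

3


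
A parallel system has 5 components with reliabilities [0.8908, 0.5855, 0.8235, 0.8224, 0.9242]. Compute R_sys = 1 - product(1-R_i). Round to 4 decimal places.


Components: [0.8908, 0.5855, 0.8235, 0.8224, 0.9242]
(1 - 0.8908) = 0.1092, running product = 0.1092
(1 - 0.5855) = 0.4145, running product = 0.0453
(1 - 0.8235) = 0.1765, running product = 0.008
(1 - 0.8224) = 0.1776, running product = 0.0014
(1 - 0.9242) = 0.0758, running product = 0.0001
Product of (1-R_i) = 0.0001
R_sys = 1 - 0.0001 = 0.9999

0.9999


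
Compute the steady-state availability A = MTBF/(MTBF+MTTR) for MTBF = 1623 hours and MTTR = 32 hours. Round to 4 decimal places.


MTBF = 1623
MTTR = 32
MTBF + MTTR = 1655
A = 1623 / 1655
A = 0.9807

0.9807


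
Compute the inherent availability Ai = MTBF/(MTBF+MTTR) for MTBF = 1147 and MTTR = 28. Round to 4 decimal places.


MTBF = 1147
MTTR = 28
MTBF + MTTR = 1175
Ai = 1147 / 1175
Ai = 0.9762

0.9762


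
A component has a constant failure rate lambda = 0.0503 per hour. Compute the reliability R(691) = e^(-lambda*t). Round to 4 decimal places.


lambda = 0.0503
t = 691
lambda * t = 34.7573
R(t) = e^(-34.7573)
R(t) = 0.0

0.0


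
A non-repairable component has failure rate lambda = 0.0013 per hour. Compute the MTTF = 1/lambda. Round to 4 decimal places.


lambda = 0.0013
MTTF = 1 / 0.0013
MTTF = 769.2308

769.2308


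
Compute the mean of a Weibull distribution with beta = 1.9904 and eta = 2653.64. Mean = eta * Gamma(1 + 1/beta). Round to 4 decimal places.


beta = 1.9904, eta = 2653.64
1/beta = 0.5024
1 + 1/beta = 1.5024
Gamma(1.5024) = 0.8863
Mean = 2653.64 * 0.8863
Mean = 2351.9406

2351.9406


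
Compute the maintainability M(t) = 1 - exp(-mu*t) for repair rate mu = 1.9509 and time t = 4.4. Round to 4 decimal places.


mu = 1.9509, t = 4.4
mu * t = 1.9509 * 4.4 = 8.584
exp(-8.584) = 0.0002
M(t) = 1 - 0.0002
M(t) = 0.9998

0.9998


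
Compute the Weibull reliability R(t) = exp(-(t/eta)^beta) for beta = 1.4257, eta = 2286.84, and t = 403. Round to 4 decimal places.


beta = 1.4257, eta = 2286.84, t = 403
t/eta = 403 / 2286.84 = 0.1762
(t/eta)^beta = 0.1762^1.4257 = 0.0842
R(t) = exp(-0.0842)
R(t) = 0.9193

0.9193


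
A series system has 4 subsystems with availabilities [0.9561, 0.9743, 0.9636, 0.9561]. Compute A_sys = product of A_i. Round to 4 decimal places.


Subsystems: [0.9561, 0.9743, 0.9636, 0.9561]
After subsystem 1 (A=0.9561): product = 0.9561
After subsystem 2 (A=0.9743): product = 0.9315
After subsystem 3 (A=0.9636): product = 0.8976
After subsystem 4 (A=0.9561): product = 0.8582
A_sys = 0.8582

0.8582


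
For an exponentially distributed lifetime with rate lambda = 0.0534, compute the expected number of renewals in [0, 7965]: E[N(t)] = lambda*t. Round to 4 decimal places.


lambda = 0.0534
t = 7965
E[N(t)] = lambda * t
E[N(t)] = 0.0534 * 7965
E[N(t)] = 425.331

425.331


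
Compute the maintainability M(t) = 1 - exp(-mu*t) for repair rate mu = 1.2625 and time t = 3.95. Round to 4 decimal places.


mu = 1.2625, t = 3.95
mu * t = 1.2625 * 3.95 = 4.9869
exp(-4.9869) = 0.0068
M(t) = 1 - 0.0068
M(t) = 0.9932

0.9932


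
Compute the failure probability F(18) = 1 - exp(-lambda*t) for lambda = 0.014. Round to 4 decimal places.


lambda = 0.014, t = 18
lambda * t = 0.252
exp(-0.252) = 0.7772
F(t) = 1 - 0.7772
F(t) = 0.2228

0.2228


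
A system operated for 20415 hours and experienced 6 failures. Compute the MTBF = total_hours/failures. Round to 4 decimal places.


total_hours = 20415
failures = 6
MTBF = 20415 / 6
MTBF = 3402.5

3402.5


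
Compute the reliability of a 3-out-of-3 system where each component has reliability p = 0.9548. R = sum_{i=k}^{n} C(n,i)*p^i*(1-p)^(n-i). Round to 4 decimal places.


k = 3, n = 3, p = 0.9548
i=3: C(3,3)=1 * 0.9548^3 * 0.0452^0 = 0.8704
R = sum of terms = 0.8704

0.8704


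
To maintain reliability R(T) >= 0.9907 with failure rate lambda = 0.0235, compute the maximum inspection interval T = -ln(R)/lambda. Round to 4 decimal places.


R_target = 0.9907
lambda = 0.0235
-ln(0.9907) = 0.0093
T = 0.0093 / 0.0235
T = 0.3976

0.3976


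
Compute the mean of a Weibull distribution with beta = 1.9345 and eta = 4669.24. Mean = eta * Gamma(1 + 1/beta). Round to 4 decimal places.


beta = 1.9345, eta = 4669.24
1/beta = 0.5169
1 + 1/beta = 1.5169
Gamma(1.5169) = 0.8869
Mean = 4669.24 * 0.8869
Mean = 4141.1152

4141.1152


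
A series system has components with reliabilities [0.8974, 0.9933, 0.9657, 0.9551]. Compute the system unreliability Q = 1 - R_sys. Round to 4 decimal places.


Components: [0.8974, 0.9933, 0.9657, 0.9551]
After component 1: product = 0.8974
After component 2: product = 0.8914
After component 3: product = 0.8608
After component 4: product = 0.8222
R_sys = 0.8222
Q = 1 - 0.8222 = 0.1778

0.1778


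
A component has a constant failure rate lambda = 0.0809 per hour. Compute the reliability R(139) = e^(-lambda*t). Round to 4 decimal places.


lambda = 0.0809
t = 139
lambda * t = 11.2451
R(t) = e^(-11.2451)
R(t) = 0.0

0.0


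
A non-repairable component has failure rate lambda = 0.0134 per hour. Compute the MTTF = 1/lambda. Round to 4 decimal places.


lambda = 0.0134
MTTF = 1 / 0.0134
MTTF = 74.6269

74.6269


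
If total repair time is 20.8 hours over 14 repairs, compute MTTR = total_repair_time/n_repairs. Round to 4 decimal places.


total_repair_time = 20.8
n_repairs = 14
MTTR = 20.8 / 14
MTTR = 1.4857

1.4857


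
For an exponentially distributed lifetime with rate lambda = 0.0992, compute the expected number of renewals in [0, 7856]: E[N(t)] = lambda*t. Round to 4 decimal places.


lambda = 0.0992
t = 7856
E[N(t)] = lambda * t
E[N(t)] = 0.0992 * 7856
E[N(t)] = 779.3152

779.3152


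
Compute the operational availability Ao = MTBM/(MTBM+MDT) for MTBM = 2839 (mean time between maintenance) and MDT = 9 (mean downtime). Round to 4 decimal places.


MTBM = 2839
MDT = 9
MTBM + MDT = 2848
Ao = 2839 / 2848
Ao = 0.9968

0.9968


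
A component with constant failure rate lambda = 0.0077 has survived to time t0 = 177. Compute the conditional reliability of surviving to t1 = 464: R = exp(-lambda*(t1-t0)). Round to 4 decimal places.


lambda = 0.0077
t0 = 177, t1 = 464
t1 - t0 = 287
lambda * (t1-t0) = 0.0077 * 287 = 2.2099
R = exp(-2.2099)
R = 0.1097

0.1097


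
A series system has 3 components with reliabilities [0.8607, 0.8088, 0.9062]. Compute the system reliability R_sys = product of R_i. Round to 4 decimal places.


Components: [0.8607, 0.8088, 0.9062]
After component 1 (R=0.8607): product = 0.8607
After component 2 (R=0.8088): product = 0.6961
After component 3 (R=0.9062): product = 0.6308
R_sys = 0.6308

0.6308


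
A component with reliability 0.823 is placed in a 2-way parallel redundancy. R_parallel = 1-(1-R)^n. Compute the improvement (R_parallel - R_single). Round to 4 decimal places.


R_single = 0.823, n = 2
1 - R_single = 0.177
(1 - R_single)^n = 0.177^2 = 0.0313
R_parallel = 1 - 0.0313 = 0.9687
Improvement = 0.9687 - 0.823
Improvement = 0.1457

0.1457


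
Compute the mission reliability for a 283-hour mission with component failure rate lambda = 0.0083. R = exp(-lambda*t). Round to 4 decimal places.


lambda = 0.0083
mission_time = 283
lambda * t = 0.0083 * 283 = 2.3489
R = exp(-2.3489)
R = 0.0955

0.0955


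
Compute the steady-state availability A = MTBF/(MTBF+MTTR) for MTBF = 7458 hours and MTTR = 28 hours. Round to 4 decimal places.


MTBF = 7458
MTTR = 28
MTBF + MTTR = 7486
A = 7458 / 7486
A = 0.9963

0.9963


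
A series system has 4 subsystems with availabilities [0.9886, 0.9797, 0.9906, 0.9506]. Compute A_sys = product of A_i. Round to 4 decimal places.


Subsystems: [0.9886, 0.9797, 0.9906, 0.9506]
After subsystem 1 (A=0.9886): product = 0.9886
After subsystem 2 (A=0.9797): product = 0.9685
After subsystem 3 (A=0.9906): product = 0.9594
After subsystem 4 (A=0.9506): product = 0.912
A_sys = 0.912

0.912


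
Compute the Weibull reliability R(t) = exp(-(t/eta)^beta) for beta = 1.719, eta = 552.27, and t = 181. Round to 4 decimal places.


beta = 1.719, eta = 552.27, t = 181
t/eta = 181 / 552.27 = 0.3277
(t/eta)^beta = 0.3277^1.719 = 0.147
R(t) = exp(-0.147)
R(t) = 0.8633

0.8633


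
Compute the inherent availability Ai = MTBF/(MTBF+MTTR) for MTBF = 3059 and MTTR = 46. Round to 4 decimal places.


MTBF = 3059
MTTR = 46
MTBF + MTTR = 3105
Ai = 3059 / 3105
Ai = 0.9852

0.9852


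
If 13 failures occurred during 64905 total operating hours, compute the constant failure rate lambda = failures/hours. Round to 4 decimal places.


failures = 13
total_hours = 64905
lambda = 13 / 64905
lambda = 0.0002

0.0002


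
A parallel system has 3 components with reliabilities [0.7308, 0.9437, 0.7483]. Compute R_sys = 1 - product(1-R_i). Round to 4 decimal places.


Components: [0.7308, 0.9437, 0.7483]
(1 - 0.7308) = 0.2692, running product = 0.2692
(1 - 0.9437) = 0.0563, running product = 0.0152
(1 - 0.7483) = 0.2517, running product = 0.0038
Product of (1-R_i) = 0.0038
R_sys = 1 - 0.0038 = 0.9962

0.9962


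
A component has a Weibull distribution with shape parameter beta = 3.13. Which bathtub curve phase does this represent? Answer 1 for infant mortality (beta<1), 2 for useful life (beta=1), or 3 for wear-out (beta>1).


beta = 3.13
Compare beta to 1:
beta < 1 => infant mortality (phase 1)
beta = 1 => useful life (phase 2)
beta > 1 => wear-out (phase 3)
Since beta = 3.13, this is wear-out (increasing failure rate)
Phase = 3

3


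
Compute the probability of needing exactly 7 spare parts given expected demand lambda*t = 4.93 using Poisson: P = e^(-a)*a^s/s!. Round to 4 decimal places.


a = 4.93, s = 7
e^(-a) = e^(-4.93) = 0.0072
a^s = 4.93^7 = 70782.9135
s! = 5040
P = 0.0072 * 70782.9135 / 5040
P = 0.1015

0.1015


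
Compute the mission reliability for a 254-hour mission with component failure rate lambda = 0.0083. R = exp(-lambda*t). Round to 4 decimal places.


lambda = 0.0083
mission_time = 254
lambda * t = 0.0083 * 254 = 2.1082
R = exp(-2.1082)
R = 0.1215

0.1215


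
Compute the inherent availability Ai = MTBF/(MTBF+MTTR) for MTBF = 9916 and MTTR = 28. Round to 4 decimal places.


MTBF = 9916
MTTR = 28
MTBF + MTTR = 9944
Ai = 9916 / 9944
Ai = 0.9972

0.9972


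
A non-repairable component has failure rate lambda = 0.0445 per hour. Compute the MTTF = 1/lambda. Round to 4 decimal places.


lambda = 0.0445
MTTF = 1 / 0.0445
MTTF = 22.4719

22.4719


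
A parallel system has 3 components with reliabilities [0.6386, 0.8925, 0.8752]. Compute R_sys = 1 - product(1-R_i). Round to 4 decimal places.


Components: [0.6386, 0.8925, 0.8752]
(1 - 0.6386) = 0.3614, running product = 0.3614
(1 - 0.8925) = 0.1075, running product = 0.0389
(1 - 0.8752) = 0.1248, running product = 0.0048
Product of (1-R_i) = 0.0048
R_sys = 1 - 0.0048 = 0.9952

0.9952


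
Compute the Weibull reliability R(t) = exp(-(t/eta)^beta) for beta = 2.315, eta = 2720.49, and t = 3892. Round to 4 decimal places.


beta = 2.315, eta = 2720.49, t = 3892
t/eta = 3892 / 2720.49 = 1.4306
(t/eta)^beta = 1.4306^2.315 = 2.2911
R(t) = exp(-2.2911)
R(t) = 0.1012

0.1012


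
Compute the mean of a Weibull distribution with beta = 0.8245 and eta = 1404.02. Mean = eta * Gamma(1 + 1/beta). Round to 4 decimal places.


beta = 0.8245, eta = 1404.02
1/beta = 1.2129
1 + 1/beta = 2.2129
Gamma(2.2129) = 1.1096
Mean = 1404.02 * 1.1096
Mean = 1557.8892

1557.8892


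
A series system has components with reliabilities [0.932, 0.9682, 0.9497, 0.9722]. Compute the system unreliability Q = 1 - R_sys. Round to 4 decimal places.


Components: [0.932, 0.9682, 0.9497, 0.9722]
After component 1: product = 0.932
After component 2: product = 0.9024
After component 3: product = 0.857
After component 4: product = 0.8331
R_sys = 0.8331
Q = 1 - 0.8331 = 0.1669

0.1669


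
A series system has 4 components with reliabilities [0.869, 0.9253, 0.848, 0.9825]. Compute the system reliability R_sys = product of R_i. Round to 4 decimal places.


Components: [0.869, 0.9253, 0.848, 0.9825]
After component 1 (R=0.869): product = 0.869
After component 2 (R=0.9253): product = 0.8041
After component 3 (R=0.848): product = 0.6819
After component 4 (R=0.9825): product = 0.6699
R_sys = 0.6699

0.6699


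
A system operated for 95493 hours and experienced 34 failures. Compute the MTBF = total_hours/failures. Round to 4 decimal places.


total_hours = 95493
failures = 34
MTBF = 95493 / 34
MTBF = 2808.6176

2808.6176


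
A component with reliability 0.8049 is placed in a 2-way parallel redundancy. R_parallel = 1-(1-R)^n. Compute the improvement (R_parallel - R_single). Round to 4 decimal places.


R_single = 0.8049, n = 2
1 - R_single = 0.1951
(1 - R_single)^n = 0.1951^2 = 0.0381
R_parallel = 1 - 0.0381 = 0.9619
Improvement = 0.9619 - 0.8049
Improvement = 0.157

0.157


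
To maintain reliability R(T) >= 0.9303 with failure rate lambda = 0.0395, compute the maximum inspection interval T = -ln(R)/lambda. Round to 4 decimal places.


R_target = 0.9303
lambda = 0.0395
-ln(0.9303) = 0.0722
T = 0.0722 / 0.0395
T = 1.8291

1.8291


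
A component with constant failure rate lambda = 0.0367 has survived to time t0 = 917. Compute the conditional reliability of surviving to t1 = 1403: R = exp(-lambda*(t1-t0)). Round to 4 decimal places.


lambda = 0.0367
t0 = 917, t1 = 1403
t1 - t0 = 486
lambda * (t1-t0) = 0.0367 * 486 = 17.8362
R = exp(-17.8362)
R = 0.0

0.0


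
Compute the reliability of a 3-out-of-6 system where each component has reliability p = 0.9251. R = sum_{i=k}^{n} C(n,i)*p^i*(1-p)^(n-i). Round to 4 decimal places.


k = 3, n = 6, p = 0.9251
i=3: C(6,3)=20 * 0.9251^3 * 0.0749^3 = 0.0067
i=4: C(6,4)=15 * 0.9251^4 * 0.0749^2 = 0.0616
i=5: C(6,5)=6 * 0.9251^5 * 0.0749^1 = 0.3045
i=6: C(6,6)=1 * 0.9251^6 * 0.0749^0 = 0.6268
R = sum of terms = 0.9996

0.9996


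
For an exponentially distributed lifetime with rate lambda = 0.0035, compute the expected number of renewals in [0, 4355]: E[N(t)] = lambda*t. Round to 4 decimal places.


lambda = 0.0035
t = 4355
E[N(t)] = lambda * t
E[N(t)] = 0.0035 * 4355
E[N(t)] = 15.2425

15.2425


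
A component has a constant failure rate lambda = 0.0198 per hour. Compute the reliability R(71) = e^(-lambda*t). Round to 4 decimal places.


lambda = 0.0198
t = 71
lambda * t = 1.4058
R(t) = e^(-1.4058)
R(t) = 0.2452

0.2452


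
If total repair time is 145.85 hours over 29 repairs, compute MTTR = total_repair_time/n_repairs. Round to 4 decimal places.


total_repair_time = 145.85
n_repairs = 29
MTTR = 145.85 / 29
MTTR = 5.0293

5.0293


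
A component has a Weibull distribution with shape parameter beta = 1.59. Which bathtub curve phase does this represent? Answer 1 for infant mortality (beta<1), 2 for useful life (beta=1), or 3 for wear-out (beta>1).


beta = 1.59
Compare beta to 1:
beta < 1 => infant mortality (phase 1)
beta = 1 => useful life (phase 2)
beta > 1 => wear-out (phase 3)
Since beta = 1.59, this is wear-out (increasing failure rate)
Phase = 3

3


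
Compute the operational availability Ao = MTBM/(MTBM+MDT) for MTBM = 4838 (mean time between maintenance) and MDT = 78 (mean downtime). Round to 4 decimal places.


MTBM = 4838
MDT = 78
MTBM + MDT = 4916
Ao = 4838 / 4916
Ao = 0.9841

0.9841


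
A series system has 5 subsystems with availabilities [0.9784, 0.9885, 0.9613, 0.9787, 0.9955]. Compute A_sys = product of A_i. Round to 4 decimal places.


Subsystems: [0.9784, 0.9885, 0.9613, 0.9787, 0.9955]
After subsystem 1 (A=0.9784): product = 0.9784
After subsystem 2 (A=0.9885): product = 0.9671
After subsystem 3 (A=0.9613): product = 0.9297
After subsystem 4 (A=0.9787): product = 0.9099
After subsystem 5 (A=0.9955): product = 0.9058
A_sys = 0.9058

0.9058


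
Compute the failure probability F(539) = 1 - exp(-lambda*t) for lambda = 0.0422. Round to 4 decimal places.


lambda = 0.0422, t = 539
lambda * t = 22.7458
exp(-22.7458) = 0.0
F(t) = 1 - 0.0
F(t) = 1.0

1.0


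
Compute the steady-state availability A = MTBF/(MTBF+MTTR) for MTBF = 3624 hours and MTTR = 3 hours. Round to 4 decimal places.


MTBF = 3624
MTTR = 3
MTBF + MTTR = 3627
A = 3624 / 3627
A = 0.9992

0.9992


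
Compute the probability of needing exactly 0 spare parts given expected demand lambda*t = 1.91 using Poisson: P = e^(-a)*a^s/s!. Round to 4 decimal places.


a = 1.91, s = 0
e^(-a) = e^(-1.91) = 0.1481
a^s = 1.91^0 = 1.0
s! = 1
P = 0.1481 * 1.0 / 1
P = 0.1481

0.1481


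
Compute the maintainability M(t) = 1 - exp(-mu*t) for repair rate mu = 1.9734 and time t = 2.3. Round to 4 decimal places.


mu = 1.9734, t = 2.3
mu * t = 1.9734 * 2.3 = 4.5388
exp(-4.5388) = 0.0107
M(t) = 1 - 0.0107
M(t) = 0.9893

0.9893


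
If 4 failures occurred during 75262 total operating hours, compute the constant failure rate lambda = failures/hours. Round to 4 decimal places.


failures = 4
total_hours = 75262
lambda = 4 / 75262
lambda = 0.0001

0.0001


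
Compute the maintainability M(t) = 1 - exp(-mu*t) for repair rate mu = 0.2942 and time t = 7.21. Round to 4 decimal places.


mu = 0.2942, t = 7.21
mu * t = 0.2942 * 7.21 = 2.1212
exp(-2.1212) = 0.1199
M(t) = 1 - 0.1199
M(t) = 0.8801

0.8801


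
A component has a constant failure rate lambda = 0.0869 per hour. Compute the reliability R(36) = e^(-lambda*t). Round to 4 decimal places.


lambda = 0.0869
t = 36
lambda * t = 3.1284
R(t) = e^(-3.1284)
R(t) = 0.0438

0.0438


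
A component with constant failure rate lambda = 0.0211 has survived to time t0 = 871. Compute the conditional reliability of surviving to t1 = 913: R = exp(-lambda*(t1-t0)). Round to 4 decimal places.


lambda = 0.0211
t0 = 871, t1 = 913
t1 - t0 = 42
lambda * (t1-t0) = 0.0211 * 42 = 0.8862
R = exp(-0.8862)
R = 0.4122

0.4122


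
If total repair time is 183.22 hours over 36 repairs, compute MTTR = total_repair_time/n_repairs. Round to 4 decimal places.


total_repair_time = 183.22
n_repairs = 36
MTTR = 183.22 / 36
MTTR = 5.0894

5.0894


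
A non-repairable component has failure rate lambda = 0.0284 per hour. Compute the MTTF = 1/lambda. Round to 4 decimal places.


lambda = 0.0284
MTTF = 1 / 0.0284
MTTF = 35.2113

35.2113


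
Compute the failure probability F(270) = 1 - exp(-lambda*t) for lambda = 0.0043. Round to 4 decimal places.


lambda = 0.0043, t = 270
lambda * t = 1.161
exp(-1.161) = 0.3132
F(t) = 1 - 0.3132
F(t) = 0.6868

0.6868


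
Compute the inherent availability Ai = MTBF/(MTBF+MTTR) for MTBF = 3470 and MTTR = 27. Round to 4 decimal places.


MTBF = 3470
MTTR = 27
MTBF + MTTR = 3497
Ai = 3470 / 3497
Ai = 0.9923

0.9923


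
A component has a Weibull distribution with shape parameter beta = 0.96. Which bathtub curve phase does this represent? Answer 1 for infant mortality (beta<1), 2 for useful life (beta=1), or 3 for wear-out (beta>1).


beta = 0.96
Compare beta to 1:
beta < 1 => infant mortality (phase 1)
beta = 1 => useful life (phase 2)
beta > 1 => wear-out (phase 3)
Since beta = 0.96, this is infant mortality (decreasing failure rate)
Phase = 1

1


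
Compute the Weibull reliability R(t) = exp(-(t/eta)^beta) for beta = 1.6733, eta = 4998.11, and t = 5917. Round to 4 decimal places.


beta = 1.6733, eta = 4998.11, t = 5917
t/eta = 5917 / 4998.11 = 1.1838
(t/eta)^beta = 1.1838^1.6733 = 1.3263
R(t) = exp(-1.3263)
R(t) = 0.2655

0.2655


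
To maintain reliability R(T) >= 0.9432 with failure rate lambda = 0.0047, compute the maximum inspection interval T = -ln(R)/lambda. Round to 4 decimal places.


R_target = 0.9432
lambda = 0.0047
-ln(0.9432) = 0.0585
T = 0.0585 / 0.0047
T = 12.4419

12.4419


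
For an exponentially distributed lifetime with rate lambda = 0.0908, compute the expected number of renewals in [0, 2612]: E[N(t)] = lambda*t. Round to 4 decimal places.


lambda = 0.0908
t = 2612
E[N(t)] = lambda * t
E[N(t)] = 0.0908 * 2612
E[N(t)] = 237.1696

237.1696


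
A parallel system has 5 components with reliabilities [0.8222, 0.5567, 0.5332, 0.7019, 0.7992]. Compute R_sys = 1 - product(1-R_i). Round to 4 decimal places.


Components: [0.8222, 0.5567, 0.5332, 0.7019, 0.7992]
(1 - 0.8222) = 0.1778, running product = 0.1778
(1 - 0.5567) = 0.4433, running product = 0.0788
(1 - 0.5332) = 0.4668, running product = 0.0368
(1 - 0.7019) = 0.2981, running product = 0.011
(1 - 0.7992) = 0.2008, running product = 0.0022
Product of (1-R_i) = 0.0022
R_sys = 1 - 0.0022 = 0.9978

0.9978


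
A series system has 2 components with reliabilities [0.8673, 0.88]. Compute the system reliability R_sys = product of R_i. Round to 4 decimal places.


Components: [0.8673, 0.88]
After component 1 (R=0.8673): product = 0.8673
After component 2 (R=0.88): product = 0.7632
R_sys = 0.7632

0.7632


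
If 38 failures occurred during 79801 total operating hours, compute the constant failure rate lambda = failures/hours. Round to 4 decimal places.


failures = 38
total_hours = 79801
lambda = 38 / 79801
lambda = 0.0005

0.0005


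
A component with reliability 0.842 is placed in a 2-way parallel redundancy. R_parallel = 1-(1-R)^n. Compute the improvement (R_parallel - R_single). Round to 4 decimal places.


R_single = 0.842, n = 2
1 - R_single = 0.158
(1 - R_single)^n = 0.158^2 = 0.025
R_parallel = 1 - 0.025 = 0.975
Improvement = 0.975 - 0.842
Improvement = 0.133

0.133


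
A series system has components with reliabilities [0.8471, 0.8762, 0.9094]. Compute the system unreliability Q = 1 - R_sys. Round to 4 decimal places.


Components: [0.8471, 0.8762, 0.9094]
After component 1: product = 0.8471
After component 2: product = 0.7422
After component 3: product = 0.675
R_sys = 0.675
Q = 1 - 0.675 = 0.325

0.325


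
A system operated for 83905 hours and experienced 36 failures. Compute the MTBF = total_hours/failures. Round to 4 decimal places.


total_hours = 83905
failures = 36
MTBF = 83905 / 36
MTBF = 2330.6944

2330.6944


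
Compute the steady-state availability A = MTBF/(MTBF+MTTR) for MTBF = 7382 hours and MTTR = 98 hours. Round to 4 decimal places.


MTBF = 7382
MTTR = 98
MTBF + MTTR = 7480
A = 7382 / 7480
A = 0.9869

0.9869


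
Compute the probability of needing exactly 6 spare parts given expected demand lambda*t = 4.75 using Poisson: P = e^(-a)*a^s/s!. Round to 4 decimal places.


a = 4.75, s = 6
e^(-a) = e^(-4.75) = 0.0087
a^s = 4.75^6 = 11485.8108
s! = 720
P = 0.0087 * 11485.8108 / 720
P = 0.138

0.138


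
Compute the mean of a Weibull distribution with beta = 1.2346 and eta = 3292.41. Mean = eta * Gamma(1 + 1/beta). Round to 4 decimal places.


beta = 1.2346, eta = 3292.41
1/beta = 0.81
1 + 1/beta = 1.81
Gamma(1.81) = 0.9341
Mean = 3292.41 * 0.9341
Mean = 3075.3431

3075.3431


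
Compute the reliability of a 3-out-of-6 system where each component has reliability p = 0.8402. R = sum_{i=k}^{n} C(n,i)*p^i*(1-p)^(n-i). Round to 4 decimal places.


k = 3, n = 6, p = 0.8402
i=3: C(6,3)=20 * 0.8402^3 * 0.1598^3 = 0.0484
i=4: C(6,4)=15 * 0.8402^4 * 0.1598^2 = 0.1909
i=5: C(6,5)=6 * 0.8402^5 * 0.1598^1 = 0.4015
i=6: C(6,6)=1 * 0.8402^6 * 0.1598^0 = 0.3518
R = sum of terms = 0.9926

0.9926


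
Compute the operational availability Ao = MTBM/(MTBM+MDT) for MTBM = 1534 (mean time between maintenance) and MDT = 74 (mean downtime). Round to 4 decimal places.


MTBM = 1534
MDT = 74
MTBM + MDT = 1608
Ao = 1534 / 1608
Ao = 0.954

0.954


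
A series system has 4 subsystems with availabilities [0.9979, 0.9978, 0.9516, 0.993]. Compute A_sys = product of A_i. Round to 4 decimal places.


Subsystems: [0.9979, 0.9978, 0.9516, 0.993]
After subsystem 1 (A=0.9979): product = 0.9979
After subsystem 2 (A=0.9978): product = 0.9957
After subsystem 3 (A=0.9516): product = 0.9475
After subsystem 4 (A=0.993): product = 0.9409
A_sys = 0.9409

0.9409


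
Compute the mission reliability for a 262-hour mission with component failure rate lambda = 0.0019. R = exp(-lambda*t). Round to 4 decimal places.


lambda = 0.0019
mission_time = 262
lambda * t = 0.0019 * 262 = 0.4978
R = exp(-0.4978)
R = 0.6079

0.6079


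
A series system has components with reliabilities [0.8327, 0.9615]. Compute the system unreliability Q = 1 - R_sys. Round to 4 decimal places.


Components: [0.8327, 0.9615]
After component 1: product = 0.8327
After component 2: product = 0.8006
R_sys = 0.8006
Q = 1 - 0.8006 = 0.1994

0.1994


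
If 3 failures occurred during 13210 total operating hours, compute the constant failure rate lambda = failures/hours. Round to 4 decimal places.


failures = 3
total_hours = 13210
lambda = 3 / 13210
lambda = 0.0002

0.0002


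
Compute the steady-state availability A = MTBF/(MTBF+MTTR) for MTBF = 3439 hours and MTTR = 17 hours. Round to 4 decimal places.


MTBF = 3439
MTTR = 17
MTBF + MTTR = 3456
A = 3439 / 3456
A = 0.9951

0.9951


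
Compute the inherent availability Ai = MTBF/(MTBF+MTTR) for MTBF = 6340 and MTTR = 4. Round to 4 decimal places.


MTBF = 6340
MTTR = 4
MTBF + MTTR = 6344
Ai = 6340 / 6344
Ai = 0.9994

0.9994


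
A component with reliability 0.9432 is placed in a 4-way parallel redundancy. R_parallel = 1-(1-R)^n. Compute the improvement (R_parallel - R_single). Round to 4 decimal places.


R_single = 0.9432, n = 4
1 - R_single = 0.0568
(1 - R_single)^n = 0.0568^4 = 0.0
R_parallel = 1 - 0.0 = 1.0
Improvement = 1.0 - 0.9432
Improvement = 0.0568

0.0568


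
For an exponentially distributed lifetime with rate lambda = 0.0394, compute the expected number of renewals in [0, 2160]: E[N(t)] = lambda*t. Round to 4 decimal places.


lambda = 0.0394
t = 2160
E[N(t)] = lambda * t
E[N(t)] = 0.0394 * 2160
E[N(t)] = 85.104

85.104


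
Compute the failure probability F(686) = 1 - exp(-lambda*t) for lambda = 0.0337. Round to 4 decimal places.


lambda = 0.0337, t = 686
lambda * t = 23.1182
exp(-23.1182) = 0.0
F(t) = 1 - 0.0
F(t) = 1.0

1.0


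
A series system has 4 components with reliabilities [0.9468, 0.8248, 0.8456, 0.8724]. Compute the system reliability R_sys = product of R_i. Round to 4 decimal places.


Components: [0.9468, 0.8248, 0.8456, 0.8724]
After component 1 (R=0.9468): product = 0.9468
After component 2 (R=0.8248): product = 0.7809
After component 3 (R=0.8456): product = 0.6603
After component 4 (R=0.8724): product = 0.5761
R_sys = 0.5761

0.5761


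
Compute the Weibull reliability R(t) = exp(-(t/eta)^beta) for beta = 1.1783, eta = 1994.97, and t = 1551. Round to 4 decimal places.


beta = 1.1783, eta = 1994.97, t = 1551
t/eta = 1551 / 1994.97 = 0.7775
(t/eta)^beta = 0.7775^1.1783 = 0.7433
R(t) = exp(-0.7433)
R(t) = 0.4755

0.4755


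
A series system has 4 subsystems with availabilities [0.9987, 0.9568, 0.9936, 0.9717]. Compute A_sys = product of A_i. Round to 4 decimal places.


Subsystems: [0.9987, 0.9568, 0.9936, 0.9717]
After subsystem 1 (A=0.9987): product = 0.9987
After subsystem 2 (A=0.9568): product = 0.9556
After subsystem 3 (A=0.9936): product = 0.9494
After subsystem 4 (A=0.9717): product = 0.9226
A_sys = 0.9226

0.9226


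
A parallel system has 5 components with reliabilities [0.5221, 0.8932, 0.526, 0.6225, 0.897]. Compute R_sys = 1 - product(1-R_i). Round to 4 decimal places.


Components: [0.5221, 0.8932, 0.526, 0.6225, 0.897]
(1 - 0.5221) = 0.4779, running product = 0.4779
(1 - 0.8932) = 0.1068, running product = 0.051
(1 - 0.526) = 0.474, running product = 0.0242
(1 - 0.6225) = 0.3775, running product = 0.0091
(1 - 0.897) = 0.103, running product = 0.0009
Product of (1-R_i) = 0.0009
R_sys = 1 - 0.0009 = 0.9991

0.9991


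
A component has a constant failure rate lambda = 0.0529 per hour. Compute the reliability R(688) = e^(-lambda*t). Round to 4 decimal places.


lambda = 0.0529
t = 688
lambda * t = 36.3952
R(t) = e^(-36.3952)
R(t) = 0.0

0.0


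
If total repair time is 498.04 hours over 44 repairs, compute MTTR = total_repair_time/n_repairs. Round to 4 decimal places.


total_repair_time = 498.04
n_repairs = 44
MTTR = 498.04 / 44
MTTR = 11.3191

11.3191


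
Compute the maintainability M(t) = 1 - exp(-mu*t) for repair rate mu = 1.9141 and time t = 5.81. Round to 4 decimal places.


mu = 1.9141, t = 5.81
mu * t = 1.9141 * 5.81 = 11.1209
exp(-11.1209) = 0.0
M(t) = 1 - 0.0
M(t) = 1.0

1.0


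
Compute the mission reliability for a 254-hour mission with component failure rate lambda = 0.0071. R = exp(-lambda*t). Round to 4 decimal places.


lambda = 0.0071
mission_time = 254
lambda * t = 0.0071 * 254 = 1.8034
R = exp(-1.8034)
R = 0.1647

0.1647


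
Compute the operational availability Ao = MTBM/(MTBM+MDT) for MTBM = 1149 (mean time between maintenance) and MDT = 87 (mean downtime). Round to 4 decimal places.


MTBM = 1149
MDT = 87
MTBM + MDT = 1236
Ao = 1149 / 1236
Ao = 0.9296

0.9296
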